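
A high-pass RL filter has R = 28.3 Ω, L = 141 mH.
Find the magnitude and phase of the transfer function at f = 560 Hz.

Step 1 — Angular frequency: ω = 2π·560 = 3519 rad/s.
Step 2 — Transfer function: H(jω) = jωL/(R + jωL).
Step 3 — Numerator jωL = j·496.1; denominator R + jωL = 28.3 + j496.1.
Step 4 — H = 0.9968 + j0.05686.
Step 5 — Magnitude: |H| = 0.9984 (-0.0 dB); phase: φ = 3.3°.

|H| = 0.9984 (-0.0 dB), φ = 3.3°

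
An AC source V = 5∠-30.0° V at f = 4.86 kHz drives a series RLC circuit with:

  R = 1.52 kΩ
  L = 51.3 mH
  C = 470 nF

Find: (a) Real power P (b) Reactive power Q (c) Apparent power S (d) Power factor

Step 1 — Angular frequency: ω = 2π·f = 2π·4860 = 3.054e+04 rad/s.
Step 2 — Component impedances:
  R: Z = R = 1520 Ω
  L: Z = jωL = j·3.054e+04·0.0513 = 0 + j1567 Ω
  C: Z = 1/(jωC) = -j/(ω·C) = 0 - j69.68 Ω
Step 3 — Series combination: Z_total = R + L + C = 1520 + j1497 Ω = 2133∠44.6° Ω.
Step 4 — Source phasor: V = 5∠-30.0° V = 4.33 - j2.5 V.
Step 5 — Current: I = V / Z = 0.000624 - j0.002259 A = 0.002344∠-74.6° A.
Step 6 — Complex power: S = V·I* = 0.00835 + j0.008223 VA.
Step 7 — Real power: P = Re(S) = 0.00835 W.
Step 8 — Reactive power: Q = Im(S) = 0.008223 VAR.
Step 9 — Apparent power: |S| = 0.01172 VA.
Step 10 — Power factor: PF = P/|S| = 0.7125 (lagging).

(a) P = 0.00835 W  (b) Q = 0.008223 VAR  (c) S = 0.01172 VA  (d) PF = 0.7125 (lagging)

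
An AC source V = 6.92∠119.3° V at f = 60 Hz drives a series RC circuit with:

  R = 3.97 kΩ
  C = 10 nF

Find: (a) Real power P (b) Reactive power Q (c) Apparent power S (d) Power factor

Step 1 — Angular frequency: ω = 2π·f = 2π·60 = 377 rad/s.
Step 2 — Component impedances:
  R: Z = R = 3970 Ω
  C: Z = 1/(jωC) = -j/(ω·C) = 0 - j2.653e+05 Ω
Step 3 — Series combination: Z_total = R + C = 3970 - j2.653e+05 Ω = 2.653e+05∠-89.1° Ω.
Step 4 — Source phasor: V = 6.92∠119.3° V = -3.387 + j6.035 V.
Step 5 — Current: I = V / Z = -2.294e-05 - j1.242e-05 A = 2.608e-05∠-151.6° A.
Step 6 — Complex power: S = V·I* = 2.701e-06 - j0.0001805 VA.
Step 7 — Real power: P = Re(S) = 2.701e-06 W.
Step 8 — Reactive power: Q = Im(S) = -0.0001805 VAR.
Step 9 — Apparent power: |S| = 0.0001805 VA.
Step 10 — Power factor: PF = P/|S| = 0.01496 (leading).

(a) P = 2.701e-06 W  (b) Q = -0.0001805 VAR  (c) S = 0.0001805 VA  (d) PF = 0.01496 (leading)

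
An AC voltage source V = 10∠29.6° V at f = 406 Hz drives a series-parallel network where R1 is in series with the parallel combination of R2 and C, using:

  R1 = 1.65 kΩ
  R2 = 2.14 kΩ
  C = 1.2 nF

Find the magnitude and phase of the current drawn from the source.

Step 1 — Angular frequency: ω = 2π·f = 2π·406 = 2551 rad/s.
Step 2 — Component impedances:
  R1: Z = R = 1650 Ω
  R2: Z = R = 2140 Ω
  C: Z = 1/(jωC) = -j/(ω·C) = 0 - j3.267e+05 Ω
Step 3 — Parallel branch: R2 || C = 1/(1/R2 + 1/C) = 2140 - j14.02 Ω.
Step 4 — Series with R1: Z_total = R1 + (R2 || C) = 3790 - j14.02 Ω = 3790∠-0.2° Ω.
Step 5 — Source phasor: V = 10∠29.6° V = 8.695 + j4.939 V.
Step 6 — Ohm's law: I = V / Z_total = (8.695 + j4.939) / (3790 - j14.02) = 0.002289 + j0.001312 A.
Step 7 — Convert to polar: |I| = 0.002639 A, ∠I = 29.8°.

I = 0.002639∠29.8° A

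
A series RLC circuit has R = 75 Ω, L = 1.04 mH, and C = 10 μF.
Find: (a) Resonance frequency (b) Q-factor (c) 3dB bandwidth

Step 1 — Resonance condition Im(Z)=0 gives ω₀ = 1/√(LC).
Step 2 — ω₀ = 1/√(0.00104·1e-05) = 9806 rad/s.
Step 3 — f₀ = ω₀/(2π) = 1561 Hz.
Step 4 — Series Q: Q = ω₀L/R = 9806·0.00104/75 = 0.136.
Step 5 — 3dB bandwidth: Δω = ω₀/Q = 7.212e+04 rad/s; BW = Δω/(2π) = 1.148e+04 Hz.

(a) f₀ = 1561 Hz  (b) Q = 0.136  (c) BW = 1.148e+04 Hz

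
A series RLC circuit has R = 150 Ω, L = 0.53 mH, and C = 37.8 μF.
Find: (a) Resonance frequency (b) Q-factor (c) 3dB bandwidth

Step 1 — Resonance condition Im(Z)=0 gives ω₀ = 1/√(LC).
Step 2 — ω₀ = 1/√(0.00053·3.78e-05) = 7065 rad/s.
Step 3 — f₀ = ω₀/(2π) = 1124 Hz.
Step 4 — Series Q: Q = ω₀L/R = 7065·0.00053/150 = 0.02496.
Step 5 — 3dB bandwidth: Δω = ω₀/Q = 2.83e+05 rad/s; BW = Δω/(2π) = 4.504e+04 Hz.

(a) f₀ = 1124 Hz  (b) Q = 0.02496  (c) BW = 4.504e+04 Hz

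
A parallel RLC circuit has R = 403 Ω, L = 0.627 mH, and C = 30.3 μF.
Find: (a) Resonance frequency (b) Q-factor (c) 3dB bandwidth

Step 1 — Resonance: ω₀ = 1/√(LC) = 1/√(0.000627·3.03e-05) = 7255 rad/s.
Step 2 — f₀ = ω₀/(2π) = 1155 Hz.
Step 3 — Parallel Q: Q = R/(ω₀L) = 403/(7255·0.000627) = 88.59.
Step 4 — Bandwidth: Δω = ω₀/Q = 81.89 rad/s; BW = Δω/(2π) = 13.03 Hz.

(a) f₀ = 1155 Hz  (b) Q = 88.59  (c) BW = 13.03 Hz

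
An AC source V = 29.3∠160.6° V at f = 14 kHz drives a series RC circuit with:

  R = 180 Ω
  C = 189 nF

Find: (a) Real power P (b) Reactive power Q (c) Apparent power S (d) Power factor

Step 1 — Angular frequency: ω = 2π·f = 2π·1.4e+04 = 8.796e+04 rad/s.
Step 2 — Component impedances:
  R: Z = R = 180 Ω
  C: Z = 1/(jωC) = -j/(ω·C) = 0 - j60.15 Ω
Step 3 — Series combination: Z_total = R + C = 180 - j60.15 Ω = 189.8∠-18.5° Ω.
Step 4 — Source phasor: V = 29.3∠160.6° V = -27.64 + j9.732 V.
Step 5 — Current: I = V / Z = -0.1544 + j0.002485 A = 0.1544∠179.1° A.
Step 6 — Complex power: S = V·I* = 4.29 - j1.434 VA.
Step 7 — Real power: P = Re(S) = 4.29 W.
Step 8 — Reactive power: Q = Im(S) = -1.434 VAR.
Step 9 — Apparent power: |S| = 4.524 VA.
Step 10 — Power factor: PF = P/|S| = 0.9484 (leading).

(a) P = 4.29 W  (b) Q = -1.434 VAR  (c) S = 4.524 VA  (d) PF = 0.9484 (leading)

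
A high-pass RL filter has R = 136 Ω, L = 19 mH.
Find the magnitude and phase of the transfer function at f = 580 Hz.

Step 1 — Angular frequency: ω = 2π·580 = 3644 rad/s.
Step 2 — Transfer function: H(jω) = jωL/(R + jωL).
Step 3 — Numerator jωL = j·69.24; denominator R + jωL = 136 + j69.24.
Step 4 — H = 0.2058 + j0.4043.
Step 5 — Magnitude: |H| = 0.4537 (-6.9 dB); phase: φ = 63.0°.

|H| = 0.4537 (-6.9 dB), φ = 63.0°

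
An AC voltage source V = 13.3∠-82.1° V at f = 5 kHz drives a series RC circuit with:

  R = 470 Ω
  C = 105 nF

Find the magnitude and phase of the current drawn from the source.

Step 1 — Angular frequency: ω = 2π·f = 2π·5000 = 3.142e+04 rad/s.
Step 2 — Component impedances:
  R: Z = R = 470 Ω
  C: Z = 1/(jωC) = -j/(ω·C) = 0 - j303.2 Ω
Step 3 — Series combination: Z_total = R + C = 470 - j303.2 Ω = 559.3∠-32.8° Ω.
Step 4 — Source phasor: V = 13.3∠-82.1° V = 1.828 - j13.17 V.
Step 5 — Ohm's law: I = V / Z_total = (1.828 - j13.17) / (470 - j303.2) = 0.01551 - j0.01802 A.
Step 6 — Convert to polar: |I| = 0.02378 A, ∠I = -49.3°.

I = 0.02378∠-49.3° A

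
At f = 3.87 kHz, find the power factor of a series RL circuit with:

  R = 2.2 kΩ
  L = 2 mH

Step 1 — Angular frequency: ω = 2π·f = 2π·3870 = 2.432e+04 rad/s.
Step 2 — Component impedances:
  R: Z = R = 2200 Ω
  L: Z = jωL = j·2.432e+04·0.002 = 0 + j48.63 Ω
Step 3 — Series combination: Z_total = R + L = 2200 + j48.63 Ω = 2201∠1.3° Ω.
Step 4 — Power factor: PF = cos(φ) = Re(Z)/|Z| = 2200/2200.5 = 0.9998.
Step 5 — Type: Im(Z) = 48.63 ⇒ lagging (phase φ = 1.3°).

PF = 0.9998 (lagging, φ = 1.3°)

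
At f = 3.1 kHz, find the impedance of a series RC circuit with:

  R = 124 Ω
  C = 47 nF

Step 1 — Angular frequency: ω = 2π·f = 2π·3100 = 1.948e+04 rad/s.
Step 2 — Component impedances:
  R: Z = R = 124 Ω
  C: Z = 1/(jωC) = -j/(ω·C) = 0 - j1092 Ω
Step 3 — Series combination: Z_total = R + C = 124 - j1092 Ω = 1099∠-83.5° Ω.

Z = 124 - j1092 Ω = 1099∠-83.5° Ω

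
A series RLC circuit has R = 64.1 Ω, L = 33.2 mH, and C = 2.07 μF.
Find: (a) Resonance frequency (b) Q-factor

Step 1 — Resonance condition Im(Z)=0 gives ω₀ = 1/√(LC).
Step 2 — ω₀ = 1/√(0.0332·2.07e-06) = 3815 rad/s.
Step 3 — f₀ = ω₀/(2π) = 607.1 Hz.
Step 4 — Series Q: Q = ω₀L/R = 3815·0.0332/64.1 = 1.976.

(a) f₀ = 607.1 Hz  (b) Q = 1.976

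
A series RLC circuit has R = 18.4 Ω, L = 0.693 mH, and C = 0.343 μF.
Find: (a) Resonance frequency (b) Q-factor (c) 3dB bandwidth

Step 1 — Resonance condition Im(Z)=0 gives ω₀ = 1/√(LC).
Step 2 — ω₀ = 1/√(0.000693·3.43e-07) = 6.486e+04 rad/s.
Step 3 — f₀ = ω₀/(2π) = 1.032e+04 Hz.
Step 4 — Series Q: Q = ω₀L/R = 6.486e+04·0.000693/18.4 = 2.443.
Step 5 — 3dB bandwidth: Δω = ω₀/Q = 2.655e+04 rad/s; BW = Δω/(2π) = 4226 Hz.

(a) f₀ = 1.032e+04 Hz  (b) Q = 2.443  (c) BW = 4226 Hz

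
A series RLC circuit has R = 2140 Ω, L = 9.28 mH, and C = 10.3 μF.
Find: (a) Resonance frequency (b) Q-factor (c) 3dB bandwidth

Step 1 — Resonance: ω₀ = 1/√(LC) = 1/√(0.00928·1.03e-05) = 3235 rad/s.
Step 2 — f₀ = ω₀/(2π) = 514.8 Hz.
Step 3 — Series Q: Q = ω₀L/R = 3235·0.00928/2140 = 0.01403.
Step 4 — Bandwidth: Δω = ω₀/Q = 2.306e+05 rad/s; BW = Δω/(2π) = 3.67e+04 Hz.

(a) f₀ = 514.8 Hz  (b) Q = 0.01403  (c) BW = 3.67e+04 Hz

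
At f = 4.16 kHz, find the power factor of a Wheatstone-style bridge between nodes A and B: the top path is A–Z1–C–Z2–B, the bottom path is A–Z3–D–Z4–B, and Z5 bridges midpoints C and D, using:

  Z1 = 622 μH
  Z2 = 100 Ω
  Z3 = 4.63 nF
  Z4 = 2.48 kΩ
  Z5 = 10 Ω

Step 1 — Angular frequency: ω = 2π·f = 2π·4160 = 2.614e+04 rad/s.
Step 2 — Component impedances:
  Z1: Z = jωL = j·2.614e+04·0.000622 = 0 + j16.26 Ω
  Z2: Z = R = 100 Ω
  Z3: Z = 1/(jωC) = -j/(ω·C) = 0 - j8263 Ω
  Z4: Z = R = 2480 Ω
  Z5: Z = R = 10 Ω
Step 3 — Bridge requires nodal analysis (the Z5 bridge couples midpoints C and D, so the two paths cannot be reduced to a simple series/parallel combination). Setting node B to ground and injecting 1 A at node A, the 3-node admittance system at A, C, D solves to V_A = Z_AB = 96.14 + j16.29 Ω = 97.51∠9.6° Ω.
Step 4 — Power factor: PF = cos(φ) = Re(Z)/|Z| = 96.1406/97.5109 = 0.9859.
Step 5 — Type: Im(Z) = 16.29 ⇒ lagging (phase φ = 9.6°).

PF = 0.9859 (lagging, φ = 9.6°)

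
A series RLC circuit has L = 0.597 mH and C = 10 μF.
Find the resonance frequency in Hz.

Step 1 — Resonance condition Im(Z)=0 gives ω₀ = 1/√(LC).
Step 2 — ω₀ = 1/√(0.000597·1e-05) = 1.294e+04 rad/s.
Step 3 — f₀ = ω₀/(2π) = 2060 Hz.

f₀ = 2060 Hz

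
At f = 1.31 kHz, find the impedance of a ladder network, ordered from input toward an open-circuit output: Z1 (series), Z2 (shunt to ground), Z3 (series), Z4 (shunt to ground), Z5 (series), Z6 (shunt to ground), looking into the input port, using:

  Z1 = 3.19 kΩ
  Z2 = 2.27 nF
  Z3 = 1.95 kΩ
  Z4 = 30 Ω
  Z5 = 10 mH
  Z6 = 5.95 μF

Step 1 — Angular frequency: ω = 2π·f = 2π·1310 = 8231 rad/s.
Step 2 — Component impedances:
  Z1: Z = R = 3190 Ω
  Z2: Z = 1/(jωC) = -j/(ω·C) = 0 - j5.352e+04 Ω
  Z3: Z = R = 1950 Ω
  Z4: Z = R = 30 Ω
  Z5: Z = jωL = j·8231·0.01 = 0 + j82.31 Ω
  Z6: Z = 1/(jωC) = -j/(ω·C) = 0 - j20.42 Ω
Step 3 — Ladder network (open output): work backward from the far end, alternating series and parallel combinations. Z_in = 5162 - j61 Ω = 5163∠-0.7° Ω.

Z = 5162 - j61 Ω = 5163∠-0.7° Ω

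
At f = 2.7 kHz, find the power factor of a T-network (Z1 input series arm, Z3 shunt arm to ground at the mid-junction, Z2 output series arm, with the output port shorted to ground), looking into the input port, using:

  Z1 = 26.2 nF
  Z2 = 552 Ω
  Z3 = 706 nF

Step 1 — Angular frequency: ω = 2π·f = 2π·2700 = 1.696e+04 rad/s.
Step 2 — Component impedances:
  Z1: Z = 1/(jωC) = -j/(ω·C) = 0 - j2250 Ω
  Z2: Z = R = 552 Ω
  Z3: Z = 1/(jωC) = -j/(ω·C) = 0 - j83.49 Ω
Step 3 — With the output port shorted to ground, the output series arm Z2 runs from the junction to ground; the shunt arm Z3 also runs from the junction to ground. They appear in parallel: Z3 || Z2 = 12.35 - j81.63 Ω.
Step 4 — Series with input arm Z1: Z_in = Z1 + (Z3 || Z2) = 12.35 - j2331 Ω = 2332∠-89.7° Ω.
Step 5 — Power factor: PF = cos(φ) = Re(Z)/|Z| = 12.346/2331.5 = 0.005295.
Step 6 — Type: Im(Z) = -2331 ⇒ leading (phase φ = -89.7°).

PF = 0.005295 (leading, φ = -89.7°)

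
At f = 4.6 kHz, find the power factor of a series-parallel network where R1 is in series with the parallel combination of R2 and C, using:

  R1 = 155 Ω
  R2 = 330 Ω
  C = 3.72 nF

Step 1 — Angular frequency: ω = 2π·f = 2π·4600 = 2.89e+04 rad/s.
Step 2 — Component impedances:
  R1: Z = R = 155 Ω
  R2: Z = R = 330 Ω
  C: Z = 1/(jωC) = -j/(ω·C) = 0 - j9301 Ω
Step 3 — Parallel branch: R2 || C = 1/(1/R2 + 1/C) = 329.6 - j11.69 Ω.
Step 4 — Series with R1: Z_total = R1 + (R2 || C) = 484.6 - j11.69 Ω = 484.7∠-1.4° Ω.
Step 5 — Power factor: PF = cos(φ) = Re(Z)/|Z| = 484.59/484.73 = 0.9997.
Step 6 — Type: Im(Z) = -11.69 ⇒ leading (phase φ = -1.4°).

PF = 0.9997 (leading, φ = -1.4°)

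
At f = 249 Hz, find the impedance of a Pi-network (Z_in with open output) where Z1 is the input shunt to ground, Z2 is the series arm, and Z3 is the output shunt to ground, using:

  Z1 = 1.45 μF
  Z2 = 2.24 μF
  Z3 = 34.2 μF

Step 1 — Angular frequency: ω = 2π·f = 2π·249 = 1565 rad/s.
Step 2 — Component impedances:
  Z1: Z = 1/(jωC) = -j/(ω·C) = 0 - j440.8 Ω
  Z2: Z = 1/(jωC) = -j/(ω·C) = 0 - j285.3 Ω
  Z3: Z = 1/(jωC) = -j/(ω·C) = 0 - j18.69 Ω
Step 3 — With open output, the series arm Z2 and the output shunt Z3 appear in series to ground: Z2 + Z3 = 0 - j304 Ω.
Step 4 — Parallel with input shunt Z1: Z_in = Z1 || (Z2 + Z3) = 0 - j179.9 Ω = 179.9∠-90.0° Ω.

Z = 0 - j179.9 Ω = 179.9∠-90.0° Ω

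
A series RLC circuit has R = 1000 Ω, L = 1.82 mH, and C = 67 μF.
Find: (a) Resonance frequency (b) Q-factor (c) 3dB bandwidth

Step 1 — Resonance: ω₀ = 1/√(LC) = 1/√(0.00182·6.7e-05) = 2864 rad/s.
Step 2 — f₀ = ω₀/(2π) = 455.8 Hz.
Step 3 — Series Q: Q = ω₀L/R = 2864·0.00182/1000 = 0.005212.
Step 4 — Bandwidth: Δω = ω₀/Q = 5.495e+05 rad/s; BW = Δω/(2π) = 8.745e+04 Hz.

(a) f₀ = 455.8 Hz  (b) Q = 0.005212  (c) BW = 8.745e+04 Hz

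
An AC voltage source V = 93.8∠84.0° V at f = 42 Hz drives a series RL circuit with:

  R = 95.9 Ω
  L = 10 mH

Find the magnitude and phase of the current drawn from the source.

Step 1 — Angular frequency: ω = 2π·f = 2π·42 = 263.9 rad/s.
Step 2 — Component impedances:
  R: Z = R = 95.9 Ω
  L: Z = jωL = j·263.9·0.01 = 0 + j2.639 Ω
Step 3 — Series combination: Z_total = R + L = 95.9 + j2.639 Ω = 95.94∠1.6° Ω.
Step 4 — Source phasor: V = 93.8∠84.0° V = 9.805 + j93.29 V.
Step 5 — Ohm's law: I = V / Z_total = (9.805 + j93.29) / (95.9 + j2.639) = 0.1289 + j0.9692 A.
Step 6 — Convert to polar: |I| = 0.9777 A, ∠I = 82.4°.

I = 0.9777∠82.4° A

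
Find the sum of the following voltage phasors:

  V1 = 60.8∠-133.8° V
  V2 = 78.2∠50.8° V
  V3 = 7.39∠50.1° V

Step 1 — Convert each phasor to rectangular form:
  V1 = 60.8·(cos(-133.8°) + j·sin(-133.8°)) = -42.08 - j43.88 V
  V2 = 78.2·(cos(50.8°) + j·sin(50.8°)) = 49.42 + j60.6 V
  V3 = 7.39·(cos(50.1°) + j·sin(50.1°)) = 4.74 + j5.669 V
Step 2 — Sum components: V_total = 12.08 + j22.39 V.
Step 3 — Convert to polar: |V_total| = 25.44 V, ∠V_total = 61.6°.

V_total = 25.44∠61.6° V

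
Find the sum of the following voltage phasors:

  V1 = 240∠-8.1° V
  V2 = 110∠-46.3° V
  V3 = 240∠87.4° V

Step 1 — Convert each phasor to rectangular form:
  V1 = 240·(cos(-8.1°) + j·sin(-8.1°)) = 237.6 - j33.82 V
  V2 = 110·(cos(-46.3°) + j·sin(-46.3°)) = 76 - j79.53 V
  V3 = 240·(cos(87.4°) + j·sin(87.4°)) = 10.89 + j239.8 V
Step 2 — Sum components: V_total = 324.5 + j126.4 V.
Step 3 — Convert to polar: |V_total| = 348.2 V, ∠V_total = 21.3°.

V_total = 348.2∠21.3° V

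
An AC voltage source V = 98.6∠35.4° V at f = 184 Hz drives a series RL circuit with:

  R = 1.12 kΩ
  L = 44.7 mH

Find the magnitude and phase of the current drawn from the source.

Step 1 — Angular frequency: ω = 2π·f = 2π·184 = 1156 rad/s.
Step 2 — Component impedances:
  R: Z = R = 1120 Ω
  L: Z = jωL = j·1156·0.0447 = 0 + j51.68 Ω
Step 3 — Series combination: Z_total = R + L = 1120 + j51.68 Ω = 1121∠2.6° Ω.
Step 4 — Source phasor: V = 98.6∠35.4° V = 80.37 + j57.12 V.
Step 5 — Ohm's law: I = V / Z_total = (80.37 + j57.12) / (1120 + j51.68) = 0.07396 + j0.04759 A.
Step 6 — Convert to polar: |I| = 0.08794 A, ∠I = 32.8°.

I = 0.08794∠32.8° A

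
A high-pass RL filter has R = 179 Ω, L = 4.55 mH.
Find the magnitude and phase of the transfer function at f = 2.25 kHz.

Step 1 — Angular frequency: ω = 2π·2250 = 1.414e+04 rad/s.
Step 2 — Transfer function: H(jω) = jωL/(R + jωL).
Step 3 — Numerator jωL = j·64.32; denominator R + jωL = 179 + j64.32.
Step 4 — H = 0.1144 + j0.3183.
Step 5 — Magnitude: |H| = 0.3382 (-9.4 dB); phase: φ = 70.2°.

|H| = 0.3382 (-9.4 dB), φ = 70.2°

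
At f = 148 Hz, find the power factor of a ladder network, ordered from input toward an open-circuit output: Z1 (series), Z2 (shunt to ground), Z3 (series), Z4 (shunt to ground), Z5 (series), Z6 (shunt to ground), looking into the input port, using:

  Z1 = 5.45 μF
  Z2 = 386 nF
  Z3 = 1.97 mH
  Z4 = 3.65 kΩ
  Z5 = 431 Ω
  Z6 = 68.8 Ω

Step 1 — Angular frequency: ω = 2π·f = 2π·148 = 929.9 rad/s.
Step 2 — Component impedances:
  Z1: Z = 1/(jωC) = -j/(ω·C) = 0 - j197.3 Ω
  Z2: Z = 1/(jωC) = -j/(ω·C) = 0 - j2786 Ω
  Z3: Z = jωL = j·929.9·0.00197 = 0 + j1.832 Ω
  Z4: Z = R = 3650 Ω
  Z5: Z = R = 431 Ω
  Z6: Z = R = 68.8 Ω
Step 3 — Ladder network (open output): work backward from the far end, alternating series and parallel combinations. Z_in = 429.5 - j263.3 Ω = 503.8∠-31.5° Ω.
Step 4 — Power factor: PF = cos(φ) = Re(Z)/|Z| = 429.5/503.8 = 0.8525.
Step 5 — Type: Im(Z) = -263.3 ⇒ leading (phase φ = -31.5°).

PF = 0.8525 (leading, φ = -31.5°)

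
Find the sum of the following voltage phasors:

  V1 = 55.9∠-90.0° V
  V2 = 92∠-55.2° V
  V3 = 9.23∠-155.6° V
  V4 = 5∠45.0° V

Step 1 — Convert each phasor to rectangular form:
  V1 = 55.9·(cos(-90.0°) + j·sin(-90.0°)) = 0 - j55.9 V
  V2 = 92·(cos(-55.2°) + j·sin(-55.2°)) = 52.51 - j75.55 V
  V3 = 9.23·(cos(-155.6°) + j·sin(-155.6°)) = -8.406 - j3.813 V
  V4 = 5·(cos(45.0°) + j·sin(45.0°)) = 3.536 + j3.536 V
Step 2 — Sum components: V_total = 47.64 - j131.7 V.
Step 3 — Convert to polar: |V_total| = 140.1 V, ∠V_total = -70.1°.

V_total = 140.1∠-70.1° V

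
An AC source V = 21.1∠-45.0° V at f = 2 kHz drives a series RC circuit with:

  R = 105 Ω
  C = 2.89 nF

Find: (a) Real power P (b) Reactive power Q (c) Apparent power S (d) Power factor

Step 1 — Angular frequency: ω = 2π·f = 2π·2000 = 1.257e+04 rad/s.
Step 2 — Component impedances:
  R: Z = R = 105 Ω
  C: Z = 1/(jωC) = -j/(ω·C) = 0 - j2.754e+04 Ω
Step 3 — Series combination: Z_total = R + C = 105 - j2.754e+04 Ω = 2.754e+04∠-89.8° Ω.
Step 4 — Source phasor: V = 21.1∠-45.0° V = 14.92 - j14.92 V.
Step 5 — Current: I = V / Z = 0.0005439 + j0.0005398 A = 0.0007663∠44.8° A.
Step 6 — Complex power: S = V·I* = 6.165e-05 - j0.01617 VA.
Step 7 — Real power: P = Re(S) = 6.165e-05 W.
Step 8 — Reactive power: Q = Im(S) = -0.01617 VAR.
Step 9 — Apparent power: |S| = 0.01617 VA.
Step 10 — Power factor: PF = P/|S| = 0.003813 (leading).

(a) P = 6.165e-05 W  (b) Q = -0.01617 VAR  (c) S = 0.01617 VA  (d) PF = 0.003813 (leading)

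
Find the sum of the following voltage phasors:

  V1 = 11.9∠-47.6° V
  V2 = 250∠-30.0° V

Step 1 — Convert each phasor to rectangular form:
  V1 = 11.9·(cos(-47.6°) + j·sin(-47.6°)) = 8.024 - j8.788 V
  V2 = 250·(cos(-30.0°) + j·sin(-30.0°)) = 216.5 - j125 V
Step 2 — Sum components: V_total = 224.5 - j133.8 V.
Step 3 — Convert to polar: |V_total| = 261.4 V, ∠V_total = -30.8°.

V_total = 261.4∠-30.8° V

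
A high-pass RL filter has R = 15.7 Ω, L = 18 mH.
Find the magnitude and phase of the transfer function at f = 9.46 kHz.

Step 1 — Angular frequency: ω = 2π·9460 = 5.944e+04 rad/s.
Step 2 — Transfer function: H(jω) = jωL/(R + jωL).
Step 3 — Numerator jωL = j·1070; denominator R + jωL = 15.7 + j1070.
Step 4 — H = 0.9998 + j0.01467.
Step 5 — Magnitude: |H| = 0.9999 (-0.0 dB); phase: φ = 0.8°.

|H| = 0.9999 (-0.0 dB), φ = 0.8°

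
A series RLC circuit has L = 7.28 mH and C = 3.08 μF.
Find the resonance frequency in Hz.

Step 1 — Resonance condition Im(Z)=0 gives ω₀ = 1/√(LC).
Step 2 — ω₀ = 1/√(0.00728·3.08e-06) = 6678 rad/s.
Step 3 — f₀ = ω₀/(2π) = 1063 Hz.

f₀ = 1063 Hz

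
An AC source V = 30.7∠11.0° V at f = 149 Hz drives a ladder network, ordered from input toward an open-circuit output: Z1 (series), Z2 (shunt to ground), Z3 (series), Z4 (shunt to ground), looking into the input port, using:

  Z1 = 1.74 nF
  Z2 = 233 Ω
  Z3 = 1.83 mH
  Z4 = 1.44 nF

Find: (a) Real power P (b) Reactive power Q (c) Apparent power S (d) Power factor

Step 1 — Angular frequency: ω = 2π·f = 2π·149 = 936.2 rad/s.
Step 2 — Component impedances:
  Z1: Z = 1/(jωC) = -j/(ω·C) = 0 - j6.139e+05 Ω
  Z2: Z = R = 233 Ω
  Z3: Z = jωL = j·936.2·0.00183 = 0 + j1.713 Ω
  Z4: Z = 1/(jωC) = -j/(ω·C) = 0 - j7.418e+05 Ω
Step 3 — Ladder network (open output): work backward from the far end, alternating series and parallel combinations. Z_in = 233 - j6.139e+05 Ω = 6.139e+05∠-90.0° Ω.
Step 4 — Source phasor: V = 30.7∠11.0° V = 30.14 + j5.858 V.
Step 5 — Current: I = V / Z = -9.524e-06 + j4.909e-05 A = 5.001e-05∠101.0° A.
Step 6 — Complex power: S = V·I* = 5.827e-07 - j0.001535 VA.
Step 7 — Real power: P = Re(S) = 5.827e-07 W.
Step 8 — Reactive power: Q = Im(S) = -0.001535 VAR.
Step 9 — Apparent power: |S| = 0.001535 VA.
Step 10 — Power factor: PF = P/|S| = 0.0003796 (leading).

(a) P = 5.827e-07 W  (b) Q = -0.001535 VAR  (c) S = 0.001535 VA  (d) PF = 0.0003796 (leading)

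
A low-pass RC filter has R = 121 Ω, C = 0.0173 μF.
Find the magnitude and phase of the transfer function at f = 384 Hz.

Step 1 — Angular frequency: ω = 2π·384 = 2413 rad/s.
Step 2 — Transfer function: H(jω) = 1/(1 + jωRC).
Step 3 — Denominator: 1 + jωRC = 1 + j·2413·121·1.73e-08 = 1 + j0.005051.
Step 4 — H = 1 - j0.00505.
Step 5 — Magnitude: |H| = 1 (-0.0 dB); phase: φ = -0.3°.

|H| = 1 (-0.0 dB), φ = -0.3°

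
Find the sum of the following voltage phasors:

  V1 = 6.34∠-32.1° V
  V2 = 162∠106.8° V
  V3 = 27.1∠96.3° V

Step 1 — Convert each phasor to rectangular form:
  V1 = 6.34·(cos(-32.1°) + j·sin(-32.1°)) = 5.371 - j3.369 V
  V2 = 162·(cos(106.8°) + j·sin(106.8°)) = -46.82 + j155.1 V
  V3 = 27.1·(cos(96.3°) + j·sin(96.3°)) = -2.974 + j26.94 V
Step 2 — Sum components: V_total = -44.43 + j178.7 V.
Step 3 — Convert to polar: |V_total| = 184.1 V, ∠V_total = 104.0°.

V_total = 184.1∠104.0° V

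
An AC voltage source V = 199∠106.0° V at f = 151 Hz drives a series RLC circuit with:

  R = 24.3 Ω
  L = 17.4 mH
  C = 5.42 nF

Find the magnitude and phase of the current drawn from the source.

Step 1 — Angular frequency: ω = 2π·f = 2π·151 = 948.8 rad/s.
Step 2 — Component impedances:
  R: Z = R = 24.3 Ω
  L: Z = jωL = j·948.8·0.0174 = 0 + j16.51 Ω
  C: Z = 1/(jωC) = -j/(ω·C) = 0 - j1.945e+05 Ω
Step 3 — Series combination: Z_total = R + L + C = 24.3 - j1.944e+05 Ω = 1.944e+05∠-90.0° Ω.
Step 4 — Source phasor: V = 199∠106.0° V = -54.85 + j191.3 V.
Step 5 — Ohm's law: I = V / Z_total = (-54.85 + j191.3) / (24.3 - j1.944e+05) = -0.0009838 - j0.000282 A.
Step 6 — Convert to polar: |I| = 0.001023 A, ∠I = -164.0°.

I = 0.001023∠-164.0° A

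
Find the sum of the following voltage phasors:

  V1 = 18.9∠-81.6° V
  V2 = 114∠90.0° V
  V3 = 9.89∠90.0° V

Step 1 — Convert each phasor to rectangular form:
  V1 = 18.9·(cos(-81.6°) + j·sin(-81.6°)) = 2.761 - j18.7 V
  V2 = 114·(cos(90.0°) + j·sin(90.0°)) = 0 + j114 V
  V3 = 9.89·(cos(90.0°) + j·sin(90.0°)) = 0 + j9.89 V
Step 2 — Sum components: V_total = 2.761 + j105.2 V.
Step 3 — Convert to polar: |V_total| = 105.2 V, ∠V_total = 88.5°.

V_total = 105.2∠88.5° V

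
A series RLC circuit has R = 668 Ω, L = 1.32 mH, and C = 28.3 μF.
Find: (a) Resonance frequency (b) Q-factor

Step 1 — Resonance condition Im(Z)=0 gives ω₀ = 1/√(LC).
Step 2 — ω₀ = 1/√(0.00132·2.83e-05) = 5174 rad/s.
Step 3 — f₀ = ω₀/(2π) = 823.5 Hz.
Step 4 — Series Q: Q = ω₀L/R = 5174·0.00132/668 = 0.01022.

(a) f₀ = 823.5 Hz  (b) Q = 0.01022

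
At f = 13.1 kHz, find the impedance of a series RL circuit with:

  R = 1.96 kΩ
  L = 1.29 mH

Step 1 — Angular frequency: ω = 2π·f = 2π·1.31e+04 = 8.231e+04 rad/s.
Step 2 — Component impedances:
  R: Z = R = 1960 Ω
  L: Z = jωL = j·8.231e+04·0.00129 = 0 + j106.2 Ω
Step 3 — Series combination: Z_total = R + L = 1960 + j106.2 Ω = 1963∠3.1° Ω.

Z = 1960 + j106.2 Ω = 1963∠3.1° Ω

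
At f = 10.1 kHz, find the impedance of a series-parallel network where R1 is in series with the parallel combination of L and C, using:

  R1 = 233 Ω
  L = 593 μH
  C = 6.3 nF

Step 1 — Angular frequency: ω = 2π·f = 2π·1.01e+04 = 6.346e+04 rad/s.
Step 2 — Component impedances:
  R1: Z = R = 233 Ω
  L: Z = jωL = j·6.346e+04·0.000593 = 0 + j37.63 Ω
  C: Z = 1/(jωC) = -j/(ω·C) = 0 - j2501 Ω
Step 3 — Parallel branch: L || C = 1/(1/L + 1/C) = 0 + j38.21 Ω.
Step 4 — Series with R1: Z_total = R1 + (L || C) = 233 + j38.21 Ω = 236.1∠9.3° Ω.

Z = 233 + j38.21 Ω = 236.1∠9.3° Ω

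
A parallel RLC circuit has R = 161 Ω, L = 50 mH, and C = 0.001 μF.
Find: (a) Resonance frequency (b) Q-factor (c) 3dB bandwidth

Step 1 — Resonance: ω₀ = 1/√(LC) = 1/√(0.05·1e-09) = 1.414e+05 rad/s.
Step 2 — f₀ = ω₀/(2π) = 2.251e+04 Hz.
Step 3 — Parallel Q: Q = R/(ω₀L) = 161/(1.414e+05·0.05) = 0.02277.
Step 4 — Bandwidth: Δω = ω₀/Q = 6.211e+06 rad/s; BW = Δω/(2π) = 9.885e+05 Hz.

(a) f₀ = 2.251e+04 Hz  (b) Q = 0.02277  (c) BW = 9.885e+05 Hz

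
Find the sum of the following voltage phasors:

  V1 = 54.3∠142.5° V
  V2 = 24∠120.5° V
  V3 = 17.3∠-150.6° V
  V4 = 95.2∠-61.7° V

Step 1 — Convert each phasor to rectangular form:
  V1 = 54.3·(cos(142.5°) + j·sin(142.5°)) = -43.08 + j33.06 V
  V2 = 24·(cos(120.5°) + j·sin(120.5°)) = -12.18 + j20.68 V
  V3 = 17.3·(cos(-150.6°) + j·sin(-150.6°)) = -15.07 - j8.493 V
  V4 = 95.2·(cos(-61.7°) + j·sin(-61.7°)) = 45.13 - j83.82 V
Step 2 — Sum components: V_total = -25.2 - j38.58 V.
Step 3 — Convert to polar: |V_total| = 46.08 V, ∠V_total = -123.2°.

V_total = 46.08∠-123.2° V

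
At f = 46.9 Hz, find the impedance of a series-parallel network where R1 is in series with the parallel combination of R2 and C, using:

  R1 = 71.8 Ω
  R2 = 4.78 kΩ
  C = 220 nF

Step 1 — Angular frequency: ω = 2π·f = 2π·46.9 = 294.7 rad/s.
Step 2 — Component impedances:
  R1: Z = R = 71.8 Ω
  R2: Z = R = 4780 Ω
  C: Z = 1/(jωC) = -j/(ω·C) = 0 - j1.542e+04 Ω
Step 3 — Parallel branch: R2 || C = 1/(1/R2 + 1/C) = 4361 - j1351 Ω.
Step 4 — Series with R1: Z_total = R1 + (R2 || C) = 4433 - j1351 Ω = 4634∠-17.0° Ω.

Z = 4433 - j1351 Ω = 4634∠-17.0° Ω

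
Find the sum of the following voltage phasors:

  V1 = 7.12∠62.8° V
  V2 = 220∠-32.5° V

Step 1 — Convert each phasor to rectangular form:
  V1 = 7.12·(cos(62.8°) + j·sin(62.8°)) = 3.255 + j6.333 V
  V2 = 220·(cos(-32.5°) + j·sin(-32.5°)) = 185.5 - j118.2 V
Step 2 — Sum components: V_total = 188.8 - j111.9 V.
Step 3 — Convert to polar: |V_total| = 219.5 V, ∠V_total = -30.6°.

V_total = 219.5∠-30.6° V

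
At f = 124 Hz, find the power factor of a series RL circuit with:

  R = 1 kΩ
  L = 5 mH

Step 1 — Angular frequency: ω = 2π·f = 2π·124 = 779.1 rad/s.
Step 2 — Component impedances:
  R: Z = R = 1000 Ω
  L: Z = jωL = j·779.1·0.005 = 0 + j3.896 Ω
Step 3 — Series combination: Z_total = R + L = 1000 + j3.896 Ω = 1000∠0.2° Ω.
Step 4 — Power factor: PF = cos(φ) = Re(Z)/|Z| = 1000/1000 = 1.
Step 5 — Type: Im(Z) = 3.896 ⇒ lagging (phase φ = 0.2°).

PF = 1 (lagging, φ = 0.2°)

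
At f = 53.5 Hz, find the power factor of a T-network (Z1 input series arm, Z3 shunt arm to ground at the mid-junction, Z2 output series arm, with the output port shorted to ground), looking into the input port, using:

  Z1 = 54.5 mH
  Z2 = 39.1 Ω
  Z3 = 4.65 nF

Step 1 — Angular frequency: ω = 2π·f = 2π·53.5 = 336.2 rad/s.
Step 2 — Component impedances:
  Z1: Z = jωL = j·336.2·0.0545 = 0 + j18.32 Ω
  Z2: Z = R = 39.1 Ω
  Z3: Z = 1/(jωC) = -j/(ω·C) = 0 - j6.398e+05 Ω
Step 3 — With the output port shorted to ground, the output series arm Z2 runs from the junction to ground; the shunt arm Z3 also runs from the junction to ground. They appear in parallel: Z3 || Z2 = 39.1 - j0.00239 Ω.
Step 4 — Series with input arm Z1: Z_in = Z1 + (Z3 || Z2) = 39.1 + j18.32 Ω = 43.18∠25.1° Ω.
Step 5 — Power factor: PF = cos(φ) = Re(Z)/|Z| = 39.1/43.178 = 0.9056.
Step 6 — Type: Im(Z) = 18.32 ⇒ lagging (phase φ = 25.1°).

PF = 0.9056 (lagging, φ = 25.1°)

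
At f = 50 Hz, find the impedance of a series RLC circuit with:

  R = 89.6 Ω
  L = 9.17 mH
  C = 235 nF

Step 1 — Angular frequency: ω = 2π·f = 2π·50 = 314.2 rad/s.
Step 2 — Component impedances:
  R: Z = R = 89.6 Ω
  L: Z = jωL = j·314.2·0.00917 = 0 + j2.881 Ω
  C: Z = 1/(jωC) = -j/(ω·C) = 0 - j1.355e+04 Ω
Step 3 — Series combination: Z_total = R + L + C = 89.6 - j1.354e+04 Ω = 1.354e+04∠-89.6° Ω.

Z = 89.6 - j1.354e+04 Ω = 1.354e+04∠-89.6° Ω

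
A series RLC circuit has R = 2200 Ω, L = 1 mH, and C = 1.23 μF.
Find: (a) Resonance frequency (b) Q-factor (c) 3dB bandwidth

Step 1 — Resonance condition Im(Z)=0 gives ω₀ = 1/√(LC).
Step 2 — ω₀ = 1/√(0.001·1.23e-06) = 2.851e+04 rad/s.
Step 3 — f₀ = ω₀/(2π) = 4538 Hz.
Step 4 — Series Q: Q = ω₀L/R = 2.851e+04·0.001/2200 = 0.01296.
Step 5 — 3dB bandwidth: Δω = ω₀/Q = 2.2e+06 rad/s; BW = Δω/(2π) = 3.501e+05 Hz.

(a) f₀ = 4538 Hz  (b) Q = 0.01296  (c) BW = 3.501e+05 Hz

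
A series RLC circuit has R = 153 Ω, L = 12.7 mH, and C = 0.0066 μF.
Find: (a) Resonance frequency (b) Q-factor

Step 1 — Resonance condition Im(Z)=0 gives ω₀ = 1/√(LC).
Step 2 — ω₀ = 1/√(0.0127·6.6e-09) = 1.092e+05 rad/s.
Step 3 — f₀ = ω₀/(2π) = 1.738e+04 Hz.
Step 4 — Series Q: Q = ω₀L/R = 1.092e+05·0.0127/153 = 9.066.

(a) f₀ = 1.738e+04 Hz  (b) Q = 9.066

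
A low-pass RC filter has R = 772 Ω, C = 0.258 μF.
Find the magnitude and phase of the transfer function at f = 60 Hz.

Step 1 — Angular frequency: ω = 2π·60 = 377 rad/s.
Step 2 — Transfer function: H(jω) = 1/(1 + jωRC).
Step 3 — Denominator: 1 + jωRC = 1 + j·377·772·2.58e-07 = 1 + j0.07509.
Step 4 — H = 0.9944 - j0.07467.
Step 5 — Magnitude: |H| = 0.9972 (-0.0 dB); phase: φ = -4.3°.

|H| = 0.9972 (-0.0 dB), φ = -4.3°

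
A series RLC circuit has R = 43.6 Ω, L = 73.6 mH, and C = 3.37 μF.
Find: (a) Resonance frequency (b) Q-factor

Step 1 — Resonance condition Im(Z)=0 gives ω₀ = 1/√(LC).
Step 2 — ω₀ = 1/√(0.0736·3.37e-06) = 2008 rad/s.
Step 3 — f₀ = ω₀/(2π) = 319.6 Hz.
Step 4 — Series Q: Q = ω₀L/R = 2008·0.0736/43.6 = 3.39.

(a) f₀ = 319.6 Hz  (b) Q = 3.39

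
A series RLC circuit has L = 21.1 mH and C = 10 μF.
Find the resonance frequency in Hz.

Step 1 — Resonance condition Im(Z)=0 gives ω₀ = 1/√(LC).
Step 2 — ω₀ = 1/√(0.0211·1e-05) = 2177 rad/s.
Step 3 — f₀ = ω₀/(2π) = 346.5 Hz.

f₀ = 346.5 Hz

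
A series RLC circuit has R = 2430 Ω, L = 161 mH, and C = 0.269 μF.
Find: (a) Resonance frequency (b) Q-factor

Step 1 — Resonance condition Im(Z)=0 gives ω₀ = 1/√(LC).
Step 2 — ω₀ = 1/√(0.161·2.69e-07) = 4805 rad/s.
Step 3 — f₀ = ω₀/(2π) = 764.8 Hz.
Step 4 — Series Q: Q = ω₀L/R = 4805·0.161/2430 = 0.3184.

(a) f₀ = 764.8 Hz  (b) Q = 0.3184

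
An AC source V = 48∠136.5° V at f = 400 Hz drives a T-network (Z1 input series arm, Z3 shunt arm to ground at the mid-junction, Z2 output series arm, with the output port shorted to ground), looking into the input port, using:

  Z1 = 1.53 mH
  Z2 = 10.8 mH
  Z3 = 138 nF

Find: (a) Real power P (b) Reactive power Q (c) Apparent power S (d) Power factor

Step 1 — Angular frequency: ω = 2π·f = 2π·400 = 2513 rad/s.
Step 2 — Component impedances:
  Z1: Z = jωL = j·2513·0.00153 = 0 + j3.845 Ω
  Z2: Z = jωL = j·2513·0.0108 = 0 + j27.14 Ω
  Z3: Z = 1/(jωC) = -j/(ω·C) = 0 - j2883 Ω
Step 3 — With the output port shorted to ground, the output series arm Z2 runs from the junction to ground; the shunt arm Z3 also runs from the junction to ground. They appear in parallel: Z3 || Z2 = 0 + j27.4 Ω.
Step 4 — Series with input arm Z1: Z_in = Z1 + (Z3 || Z2) = 0 + j31.25 Ω = 31.25∠90.0° Ω.
Step 5 — Source phasor: V = 48∠136.5° V = -34.82 + j33.04 V.
Step 6 — Current: I = V / Z = 1.057 + j1.114 A = 1.536∠46.5° A.
Step 7 — Complex power: S = V·I* = 0 + j73.74 VA.
Step 8 — Real power: P = Re(S) = 0 W.
Step 9 — Reactive power: Q = Im(S) = 73.74 VAR.
Step 10 — Apparent power: |S| = 73.74 VA.
Step 11 — Power factor: PF = P/|S| = 0 (lagging).

(a) P = 0 W  (b) Q = 73.74 VAR  (c) S = 73.74 VA  (d) PF = 0 (lagging)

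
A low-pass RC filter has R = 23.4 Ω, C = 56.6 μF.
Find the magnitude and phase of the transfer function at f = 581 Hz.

Step 1 — Angular frequency: ω = 2π·581 = 3651 rad/s.
Step 2 — Transfer function: H(jω) = 1/(1 + jωRC).
Step 3 — Denominator: 1 + jωRC = 1 + j·3651·23.4·5.66e-05 = 1 + j4.835.
Step 4 — H = 0.04102 - j0.1983.
Step 5 — Magnitude: |H| = 0.2025 (-13.9 dB); phase: φ = -78.3°.

|H| = 0.2025 (-13.9 dB), φ = -78.3°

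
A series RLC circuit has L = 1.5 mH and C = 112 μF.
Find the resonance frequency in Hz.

Step 1 — Resonance condition Im(Z)=0 gives ω₀ = 1/√(LC).
Step 2 — ω₀ = 1/√(0.0015·0.000112) = 2440 rad/s.
Step 3 — f₀ = ω₀/(2π) = 388.3 Hz.

f₀ = 388.3 Hz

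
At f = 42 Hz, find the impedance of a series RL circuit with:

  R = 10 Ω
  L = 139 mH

Step 1 — Angular frequency: ω = 2π·f = 2π·42 = 263.9 rad/s.
Step 2 — Component impedances:
  R: Z = R = 10 Ω
  L: Z = jωL = j·263.9·0.139 = 0 + j36.68 Ω
Step 3 — Series combination: Z_total = R + L = 10 + j36.68 Ω = 38.02∠74.8° Ω.

Z = 10 + j36.68 Ω = 38.02∠74.8° Ω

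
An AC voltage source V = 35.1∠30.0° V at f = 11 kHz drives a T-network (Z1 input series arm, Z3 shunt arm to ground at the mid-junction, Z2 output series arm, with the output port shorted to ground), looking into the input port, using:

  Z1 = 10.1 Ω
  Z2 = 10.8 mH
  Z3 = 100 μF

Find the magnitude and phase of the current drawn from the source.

Step 1 — Angular frequency: ω = 2π·f = 2π·1.1e+04 = 6.912e+04 rad/s.
Step 2 — Component impedances:
  Z1: Z = R = 10.1 Ω
  Z2: Z = jωL = j·6.912e+04·0.0108 = 0 + j746.4 Ω
  Z3: Z = 1/(jωC) = -j/(ω·C) = 0 - j0.1447 Ω
Step 3 — With the output port shorted to ground, the output series arm Z2 runs from the junction to ground; the shunt arm Z3 also runs from the junction to ground. They appear in parallel: Z3 || Z2 = 0 - j0.1447 Ω.
Step 4 — Series with input arm Z1: Z_in = Z1 + (Z3 || Z2) = 10.1 - j0.1447 Ω = 10.1∠-0.8° Ω.
Step 5 — Source phasor: V = 35.1∠30.0° V = 30.4 + j17.55 V.
Step 6 — Ohm's law: I = V / Z_total = (30.4 + j17.55) / (10.1 - j0.1447) = 2.984 + j1.78 A.
Step 7 — Convert to polar: |I| = 3.475 A, ∠I = 30.8°.

I = 3.475∠30.8° A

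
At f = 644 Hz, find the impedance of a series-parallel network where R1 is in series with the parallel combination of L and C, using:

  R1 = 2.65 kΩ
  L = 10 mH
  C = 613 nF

Step 1 — Angular frequency: ω = 2π·f = 2π·644 = 4046 rad/s.
Step 2 — Component impedances:
  R1: Z = R = 2650 Ω
  L: Z = jωL = j·4046·0.01 = 0 + j40.46 Ω
  C: Z = 1/(jωC) = -j/(ω·C) = 0 - j403.2 Ω
Step 3 — Parallel branch: L || C = 1/(1/L + 1/C) = 0 + j44.98 Ω.
Step 4 — Series with R1: Z_total = R1 + (L || C) = 2650 + j44.98 Ω = 2650∠1.0° Ω.

Z = 2650 + j44.98 Ω = 2650∠1.0° Ω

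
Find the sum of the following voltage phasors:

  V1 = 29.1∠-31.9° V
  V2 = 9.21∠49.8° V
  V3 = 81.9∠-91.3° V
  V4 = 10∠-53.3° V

Step 1 — Convert each phasor to rectangular form:
  V1 = 29.1·(cos(-31.9°) + j·sin(-31.9°)) = 24.71 - j15.38 V
  V2 = 9.21·(cos(49.8°) + j·sin(49.8°)) = 5.945 + j7.035 V
  V3 = 81.9·(cos(-91.3°) + j·sin(-91.3°)) = -1.858 - j81.88 V
  V4 = 10·(cos(-53.3°) + j·sin(-53.3°)) = 5.976 - j8.018 V
Step 2 — Sum components: V_total = 34.77 - j98.24 V.
Step 3 — Convert to polar: |V_total| = 104.2 V, ∠V_total = -70.5°.

V_total = 104.2∠-70.5° V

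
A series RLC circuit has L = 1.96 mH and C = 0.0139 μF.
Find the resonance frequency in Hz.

Step 1 — Resonance condition Im(Z)=0 gives ω₀ = 1/√(LC).
Step 2 — ω₀ = 1/√(0.00196·1.39e-08) = 1.916e+05 rad/s.
Step 3 — f₀ = ω₀/(2π) = 3.049e+04 Hz.

f₀ = 3.049e+04 Hz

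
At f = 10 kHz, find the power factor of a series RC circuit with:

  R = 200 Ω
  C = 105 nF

Step 1 — Angular frequency: ω = 2π·f = 2π·1e+04 = 6.283e+04 rad/s.
Step 2 — Component impedances:
  R: Z = R = 200 Ω
  C: Z = 1/(jωC) = -j/(ω·C) = 0 - j151.6 Ω
Step 3 — Series combination: Z_total = R + C = 200 - j151.6 Ω = 250.9∠-37.2° Ω.
Step 4 — Power factor: PF = cos(φ) = Re(Z)/|Z| = 200/250.95 = 0.797.
Step 5 — Type: Im(Z) = -151.6 ⇒ leading (phase φ = -37.2°).

PF = 0.797 (leading, φ = -37.2°)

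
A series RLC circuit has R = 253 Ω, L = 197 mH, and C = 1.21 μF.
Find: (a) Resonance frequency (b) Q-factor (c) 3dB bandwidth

Step 1 — Resonance condition Im(Z)=0 gives ω₀ = 1/√(LC).
Step 2 — ω₀ = 1/√(0.197·1.21e-06) = 2048 rad/s.
Step 3 — f₀ = ω₀/(2π) = 326 Hz.
Step 4 — Series Q: Q = ω₀L/R = 2048·0.197/253 = 1.595.
Step 5 — 3dB bandwidth: Δω = ω₀/Q = 1284 rad/s; BW = Δω/(2π) = 204.4 Hz.

(a) f₀ = 326 Hz  (b) Q = 1.595  (c) BW = 204.4 Hz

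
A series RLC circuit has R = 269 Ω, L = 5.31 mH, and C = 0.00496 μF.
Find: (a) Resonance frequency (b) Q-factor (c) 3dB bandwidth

Step 1 — Resonance condition Im(Z)=0 gives ω₀ = 1/√(LC).
Step 2 — ω₀ = 1/√(0.00531·4.96e-09) = 1.949e+05 rad/s.
Step 3 — f₀ = ω₀/(2π) = 3.101e+04 Hz.
Step 4 — Series Q: Q = ω₀L/R = 1.949e+05·0.00531/269 = 3.846.
Step 5 — 3dB bandwidth: Δω = ω₀/Q = 5.066e+04 rad/s; BW = Δω/(2π) = 8063 Hz.

(a) f₀ = 3.101e+04 Hz  (b) Q = 3.846  (c) BW = 8063 Hz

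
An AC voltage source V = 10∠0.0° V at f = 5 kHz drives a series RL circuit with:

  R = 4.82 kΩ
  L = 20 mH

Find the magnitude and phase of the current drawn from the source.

Step 1 — Angular frequency: ω = 2π·f = 2π·5000 = 3.142e+04 rad/s.
Step 2 — Component impedances:
  R: Z = R = 4820 Ω
  L: Z = jωL = j·3.142e+04·0.02 = 0 + j628.3 Ω
Step 3 — Series combination: Z_total = R + L = 4820 + j628.3 Ω = 4861∠7.4° Ω.
Step 4 — Source phasor: V = 10∠0.0° V = 10 V.
Step 5 — Ohm's law: I = V / Z_total = (10) / (4820 + j628.3) = 0.00204 - j0.0002659 A.
Step 6 — Convert to polar: |I| = 0.002057 A, ∠I = -7.4°.

I = 0.002057∠-7.4° A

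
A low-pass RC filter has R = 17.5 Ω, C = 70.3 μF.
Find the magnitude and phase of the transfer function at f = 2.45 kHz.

Step 1 — Angular frequency: ω = 2π·2450 = 1.539e+04 rad/s.
Step 2 — Transfer function: H(jω) = 1/(1 + jωRC).
Step 3 — Denominator: 1 + jωRC = 1 + j·1.539e+04·17.5·7.03e-05 = 1 + j18.94.
Step 4 — H = 0.00278 - j0.05266.
Step 5 — Magnitude: |H| = 0.05273 (-25.6 dB); phase: φ = -87.0°.

|H| = 0.05273 (-25.6 dB), φ = -87.0°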